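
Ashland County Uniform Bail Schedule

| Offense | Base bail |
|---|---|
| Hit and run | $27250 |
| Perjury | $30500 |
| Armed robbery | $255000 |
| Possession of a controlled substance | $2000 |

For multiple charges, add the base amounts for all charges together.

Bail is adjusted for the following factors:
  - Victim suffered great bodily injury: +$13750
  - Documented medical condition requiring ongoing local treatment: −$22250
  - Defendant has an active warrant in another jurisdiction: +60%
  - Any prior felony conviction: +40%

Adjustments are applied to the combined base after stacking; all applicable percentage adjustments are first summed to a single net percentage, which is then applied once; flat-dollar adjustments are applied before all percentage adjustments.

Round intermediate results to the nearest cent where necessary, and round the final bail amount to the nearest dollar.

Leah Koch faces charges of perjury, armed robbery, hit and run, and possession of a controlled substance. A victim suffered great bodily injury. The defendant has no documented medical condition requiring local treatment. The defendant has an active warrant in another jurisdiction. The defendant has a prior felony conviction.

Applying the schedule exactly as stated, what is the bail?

$657000

Base amounts from the schedule: perjury $30500; armed robbery $255000; hit and run $27250; possession of a controlled substance $2000.
Stacking rule: sum of all bases. $30500 + $255000 + $27250 + $2000 = $314750.
Victim suffered great bodily injury (+$13750 flat): $314750 + $13750 = $328500.
Net percentage adjustment: +60% +40% = +100%. $328500 × 2 = $657000.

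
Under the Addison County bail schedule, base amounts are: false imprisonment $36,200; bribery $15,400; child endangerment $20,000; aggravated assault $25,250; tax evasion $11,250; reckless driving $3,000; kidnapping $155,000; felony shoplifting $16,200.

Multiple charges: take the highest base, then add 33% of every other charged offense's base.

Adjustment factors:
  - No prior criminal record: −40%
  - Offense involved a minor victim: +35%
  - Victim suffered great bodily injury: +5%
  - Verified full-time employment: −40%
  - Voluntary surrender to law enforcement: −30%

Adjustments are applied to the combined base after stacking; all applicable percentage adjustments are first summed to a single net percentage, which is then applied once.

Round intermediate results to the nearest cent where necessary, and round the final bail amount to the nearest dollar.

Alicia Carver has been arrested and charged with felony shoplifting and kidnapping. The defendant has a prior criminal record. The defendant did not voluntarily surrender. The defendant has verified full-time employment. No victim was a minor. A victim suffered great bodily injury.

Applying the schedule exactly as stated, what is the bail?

$104,225

Base amounts from the schedule: felony shoplifting $16,200; kidnapping $155,000.
Stacking rule: highest base plus 33% of each additional charge. Highest is kidnapping at $155,000. Additional: $16,200 × 33% = $5,346. Combined base = $155,000 + $5,346 = $160,346.
Net percentage adjustment: +5% −40% = −35%. $160,346 × 0.65 = $104,224.90.
Rounded to the nearest dollar: $104,225.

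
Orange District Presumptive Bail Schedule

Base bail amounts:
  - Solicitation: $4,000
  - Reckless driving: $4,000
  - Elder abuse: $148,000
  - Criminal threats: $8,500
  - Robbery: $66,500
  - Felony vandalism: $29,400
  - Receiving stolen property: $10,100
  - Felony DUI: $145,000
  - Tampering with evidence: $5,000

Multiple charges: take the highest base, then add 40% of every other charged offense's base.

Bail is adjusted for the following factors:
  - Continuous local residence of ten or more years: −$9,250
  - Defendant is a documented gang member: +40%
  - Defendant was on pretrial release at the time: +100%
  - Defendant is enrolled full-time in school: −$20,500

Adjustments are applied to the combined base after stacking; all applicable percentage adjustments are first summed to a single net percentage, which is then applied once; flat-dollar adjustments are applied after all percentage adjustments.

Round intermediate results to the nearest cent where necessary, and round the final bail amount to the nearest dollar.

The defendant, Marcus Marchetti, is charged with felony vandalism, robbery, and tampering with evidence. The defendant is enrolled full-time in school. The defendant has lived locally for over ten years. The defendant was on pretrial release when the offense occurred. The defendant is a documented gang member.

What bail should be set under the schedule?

Base amounts from the schedule: felony vandalism $29,400; robbery $66,500; tampering with evidence $5,000.
Stacking rule: highest base plus 40% of each additional charge. Highest is robbery at $66,500. Additional: $29,400 × 40% = $11,760; $5,000 × 40% = $2,000. Combined base = $66,500 + $13,760 = $80,260.
Net percentage adjustment: +40% +100% = +140%. $80,260 × 2.4 = $192,624.
Continuous local residence of ten or more years (−$9,250 flat): $192,624 − $9,250 = $183,374.
Defendant is enrolled full-time in school (−$20,500 flat): $183,374 − $20,500 = $162,874.

$162,874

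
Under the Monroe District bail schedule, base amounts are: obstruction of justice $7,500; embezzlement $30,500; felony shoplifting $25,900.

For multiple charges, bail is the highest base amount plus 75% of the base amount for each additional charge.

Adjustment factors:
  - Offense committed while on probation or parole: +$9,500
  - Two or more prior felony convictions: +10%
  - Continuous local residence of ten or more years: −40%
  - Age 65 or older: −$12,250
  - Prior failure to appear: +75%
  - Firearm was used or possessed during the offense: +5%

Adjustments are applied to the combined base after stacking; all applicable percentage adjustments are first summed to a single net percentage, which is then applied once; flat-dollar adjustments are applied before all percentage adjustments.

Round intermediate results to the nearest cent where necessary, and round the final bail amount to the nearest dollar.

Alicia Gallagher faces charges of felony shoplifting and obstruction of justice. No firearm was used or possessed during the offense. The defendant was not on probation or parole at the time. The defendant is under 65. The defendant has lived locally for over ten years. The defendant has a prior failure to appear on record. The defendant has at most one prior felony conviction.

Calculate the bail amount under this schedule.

$42,559

Base amounts from the schedule: felony shoplifting $25,900; obstruction of justice $7,500.
Stacking rule: highest base plus 75% of each additional charge. Highest is felony shoplifting at $25,900. Additional: $7,500 × 75% = $5,625. Combined base = $25,900 + $5,625 = $31,525.
Net percentage adjustment: −40% +75% = +35%. $31,525 × 1.35 = $42,558.75.
Rounded to the nearest dollar: $42,559.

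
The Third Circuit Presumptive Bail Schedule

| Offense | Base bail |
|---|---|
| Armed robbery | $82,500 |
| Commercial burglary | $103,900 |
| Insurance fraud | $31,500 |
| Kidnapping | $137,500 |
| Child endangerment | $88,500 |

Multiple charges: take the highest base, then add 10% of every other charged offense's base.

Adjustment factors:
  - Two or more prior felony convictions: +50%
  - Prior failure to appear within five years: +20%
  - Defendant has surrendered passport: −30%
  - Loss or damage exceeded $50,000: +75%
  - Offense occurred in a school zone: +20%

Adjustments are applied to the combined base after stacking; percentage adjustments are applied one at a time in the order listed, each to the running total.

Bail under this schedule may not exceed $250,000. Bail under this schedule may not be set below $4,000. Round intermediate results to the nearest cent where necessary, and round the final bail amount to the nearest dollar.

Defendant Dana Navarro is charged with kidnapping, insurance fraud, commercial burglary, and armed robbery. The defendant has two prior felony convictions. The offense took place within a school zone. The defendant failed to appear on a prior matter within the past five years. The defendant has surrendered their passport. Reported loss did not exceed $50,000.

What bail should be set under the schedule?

Base amounts from the schedule: kidnapping $137,500; insurance fraud $31,500; commercial burglary $103,900; armed robbery $82,500.
Stacking rule: highest base plus 10% of each additional charge. Highest is kidnapping at $137,500. Additional: $31,500 × 10% = $3,150; $103,900 × 10% = $10,390; $82,500 × 10% = $8,250. Combined base = $137,500 + $21,790 = $159,290.
Two or more prior felony convictions (+50%): $159,290 × 1.5 = $238,935.
Prior failure to appear within five years (+20%): $238,935 × 1.2 = $286,722.
Defendant has surrendered passport (−30%): $286,722 × 0.7 = $200,705.40.
Offense occurred in a school zone (+20%): $200,705.40 × 1.2 = $240,846.48.
$240,846.48 is within the $250,000 maximum.
$240,846.48 is at or above the $4,000 minimum.
Rounded to the nearest dollar: $240,846.

$240,846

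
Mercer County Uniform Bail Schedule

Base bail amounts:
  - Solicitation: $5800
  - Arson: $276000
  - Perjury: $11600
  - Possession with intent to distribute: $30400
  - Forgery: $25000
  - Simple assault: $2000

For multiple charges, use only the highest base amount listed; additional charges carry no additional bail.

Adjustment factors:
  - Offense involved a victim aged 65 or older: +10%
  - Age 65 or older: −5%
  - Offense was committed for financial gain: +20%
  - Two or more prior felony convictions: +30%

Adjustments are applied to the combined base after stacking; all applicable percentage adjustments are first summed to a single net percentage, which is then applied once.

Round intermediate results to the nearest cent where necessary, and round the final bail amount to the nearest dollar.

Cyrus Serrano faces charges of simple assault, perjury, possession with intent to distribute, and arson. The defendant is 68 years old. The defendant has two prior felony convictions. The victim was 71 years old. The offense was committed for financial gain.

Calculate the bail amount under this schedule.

$427800

Base amounts from the schedule: simple assault $2000; perjury $11600; possession with intent to distribute $30400; arson $276000.
Stacking rule: use the highest base only. Highest is arson at $276000. Combined base = $276000.
Net percentage adjustment: +10% −5% +20% +30% = +55%. $276000 × 1.55 = $427800.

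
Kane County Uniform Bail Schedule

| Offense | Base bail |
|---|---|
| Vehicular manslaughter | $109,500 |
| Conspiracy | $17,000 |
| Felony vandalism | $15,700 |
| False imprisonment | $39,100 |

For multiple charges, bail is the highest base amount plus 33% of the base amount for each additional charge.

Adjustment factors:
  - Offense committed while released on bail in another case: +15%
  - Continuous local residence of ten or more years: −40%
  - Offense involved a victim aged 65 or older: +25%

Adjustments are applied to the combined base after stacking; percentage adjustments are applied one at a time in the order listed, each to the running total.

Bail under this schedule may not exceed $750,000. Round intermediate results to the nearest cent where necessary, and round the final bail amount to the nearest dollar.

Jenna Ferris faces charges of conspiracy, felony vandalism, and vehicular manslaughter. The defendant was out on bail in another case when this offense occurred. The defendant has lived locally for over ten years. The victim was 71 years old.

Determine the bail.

$103,751

Base amounts from the schedule: conspiracy $17,000; felony vandalism $15,700; vehicular manslaughter $109,500.
Stacking rule: highest base plus 33% of each additional charge. Highest is vehicular manslaughter at $109,500. Additional: $17,000 × 33% = $5,610; $15,700 × 33% = $5,181. Combined base = $109,500 + $10,791 = $120,291.
Offense committed while released on bail in another case (+15%): $120,291 × 1.15 = $138,334.65.
Continuous local residence of ten or more years (−40%): $138,334.65 × 0.6 = $83,000.79.
Offense involved a victim aged 65 or older (+25%): $83,000.79 × 1.25 = $103,750.99.
$103,750.99 is within the $750,000 maximum.
Rounded to the nearest dollar: $103,751.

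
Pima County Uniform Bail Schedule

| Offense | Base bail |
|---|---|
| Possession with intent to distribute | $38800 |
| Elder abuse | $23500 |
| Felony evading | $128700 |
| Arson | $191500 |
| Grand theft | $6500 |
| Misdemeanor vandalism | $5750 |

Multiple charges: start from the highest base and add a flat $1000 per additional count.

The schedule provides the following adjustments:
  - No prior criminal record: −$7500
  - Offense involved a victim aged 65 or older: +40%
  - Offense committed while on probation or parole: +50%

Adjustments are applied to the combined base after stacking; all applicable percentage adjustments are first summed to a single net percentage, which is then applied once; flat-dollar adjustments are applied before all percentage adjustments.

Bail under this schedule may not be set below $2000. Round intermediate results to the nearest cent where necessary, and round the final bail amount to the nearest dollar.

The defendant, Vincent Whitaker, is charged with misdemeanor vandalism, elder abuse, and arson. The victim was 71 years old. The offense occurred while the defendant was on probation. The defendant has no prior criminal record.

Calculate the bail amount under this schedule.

Base amounts from the schedule: misdemeanor vandalism $5750; elder abuse $23500; arson $191500.
Stacking rule: highest base plus $1000 per additional charge. Highest is arson at $191500; 2 additional charges → +$2000. Combined base = $193500.
No prior criminal record (−$7500 flat): $193500 − $7500 = $186000.
Net percentage adjustment: +40% +50% = +90%. $186000 × 1.9 = $353400.
$353400 is at or above the $2000 minimum.

$353400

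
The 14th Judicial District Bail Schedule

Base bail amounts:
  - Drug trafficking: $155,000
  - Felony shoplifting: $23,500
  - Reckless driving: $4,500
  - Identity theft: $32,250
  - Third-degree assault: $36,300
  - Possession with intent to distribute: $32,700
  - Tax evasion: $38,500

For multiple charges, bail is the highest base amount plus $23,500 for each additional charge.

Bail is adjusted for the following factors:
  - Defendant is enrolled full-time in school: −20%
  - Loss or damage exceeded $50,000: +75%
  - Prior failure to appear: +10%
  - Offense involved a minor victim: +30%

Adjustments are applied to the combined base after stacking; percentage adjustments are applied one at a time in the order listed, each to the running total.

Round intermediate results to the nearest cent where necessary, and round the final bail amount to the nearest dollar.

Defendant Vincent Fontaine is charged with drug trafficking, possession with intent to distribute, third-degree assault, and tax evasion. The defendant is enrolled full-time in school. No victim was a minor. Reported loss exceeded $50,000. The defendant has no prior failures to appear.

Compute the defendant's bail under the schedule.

$315,700

Base amounts from the schedule: drug trafficking $155,000; possession with intent to distribute $32,700; third-degree assault $36,300; tax evasion $38,500.
Stacking rule: highest base plus $23,500 per additional charge. Highest is drug trafficking at $155,000; 3 additional charges → +$70,500. Combined base = $225,500.
Defendant is enrolled full-time in school (−20%): $225,500 × 0.8 = $180,400.
Loss or damage exceeded $50,000 (+75%): $180,400 × 1.75 = $315,700.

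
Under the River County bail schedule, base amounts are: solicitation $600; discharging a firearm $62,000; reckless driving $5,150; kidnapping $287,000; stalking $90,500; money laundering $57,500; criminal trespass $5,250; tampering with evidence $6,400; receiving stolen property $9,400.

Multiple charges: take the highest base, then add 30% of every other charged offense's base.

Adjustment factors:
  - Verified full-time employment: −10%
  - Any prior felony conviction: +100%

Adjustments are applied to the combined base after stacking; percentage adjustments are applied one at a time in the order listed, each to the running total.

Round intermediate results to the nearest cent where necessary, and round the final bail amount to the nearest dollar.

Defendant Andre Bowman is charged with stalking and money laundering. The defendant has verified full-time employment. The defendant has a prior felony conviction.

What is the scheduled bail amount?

Base amounts from the schedule: stalking $90,500; money laundering $57,500.
Stacking rule: highest base plus 30% of each additional charge. Highest is stalking at $90,500. Additional: $57,500 × 30% = $17,250. Combined base = $90,500 + $17,250 = $107,750.
Verified full-time employment (−10%): $107,750 × 0.9 = $96,975.
Any prior felony conviction (+100%): $96,975 × 2 = $193,950.

$193,950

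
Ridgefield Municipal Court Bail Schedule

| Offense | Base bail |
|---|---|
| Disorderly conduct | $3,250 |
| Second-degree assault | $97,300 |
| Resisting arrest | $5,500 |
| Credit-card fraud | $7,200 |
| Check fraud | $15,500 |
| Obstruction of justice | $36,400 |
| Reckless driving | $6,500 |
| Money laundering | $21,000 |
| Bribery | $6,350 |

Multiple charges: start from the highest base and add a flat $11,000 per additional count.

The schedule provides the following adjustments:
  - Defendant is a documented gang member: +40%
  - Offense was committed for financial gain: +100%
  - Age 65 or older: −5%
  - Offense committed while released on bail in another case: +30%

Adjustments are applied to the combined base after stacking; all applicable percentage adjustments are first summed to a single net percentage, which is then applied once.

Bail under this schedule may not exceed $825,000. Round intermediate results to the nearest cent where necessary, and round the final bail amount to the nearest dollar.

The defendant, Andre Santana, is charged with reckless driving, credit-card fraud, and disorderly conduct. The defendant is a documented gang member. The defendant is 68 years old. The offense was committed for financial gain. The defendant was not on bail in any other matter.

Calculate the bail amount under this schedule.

$68,620

Base amounts from the schedule: reckless driving $6,500; credit-card fraud $7,200; disorderly conduct $3,250.
Stacking rule: highest base plus $11,000 per additional charge. Highest is credit-card fraud at $7,200; 2 additional charges → +$22,000. Combined base = $29,200.
Net percentage adjustment: +40% +100% −5% = +135%. $29,200 × 2.35 = $68,620.
$68,620 is within the $825,000 maximum.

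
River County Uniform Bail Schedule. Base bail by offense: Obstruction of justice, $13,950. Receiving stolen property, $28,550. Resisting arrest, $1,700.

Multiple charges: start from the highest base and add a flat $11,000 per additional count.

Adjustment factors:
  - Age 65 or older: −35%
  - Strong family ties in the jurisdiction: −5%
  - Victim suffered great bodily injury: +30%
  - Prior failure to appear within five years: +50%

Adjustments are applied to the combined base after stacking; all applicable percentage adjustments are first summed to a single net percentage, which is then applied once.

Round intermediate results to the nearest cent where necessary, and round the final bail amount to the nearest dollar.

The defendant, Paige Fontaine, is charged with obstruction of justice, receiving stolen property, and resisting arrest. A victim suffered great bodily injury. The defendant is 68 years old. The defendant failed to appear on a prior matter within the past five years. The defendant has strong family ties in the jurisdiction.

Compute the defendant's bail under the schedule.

Base amounts from the schedule: obstruction of justice $13,950; receiving stolen property $28,550; resisting arrest $1,700.
Stacking rule: highest base plus $11,000 per additional charge. Highest is receiving stolen property at $28,550; 2 additional charges → +$22,000. Combined base = $50,550.
Net percentage adjustment: −35% −5% +30% +50% = +40%. $50,550 × 1.4 = $70,770.

$70,770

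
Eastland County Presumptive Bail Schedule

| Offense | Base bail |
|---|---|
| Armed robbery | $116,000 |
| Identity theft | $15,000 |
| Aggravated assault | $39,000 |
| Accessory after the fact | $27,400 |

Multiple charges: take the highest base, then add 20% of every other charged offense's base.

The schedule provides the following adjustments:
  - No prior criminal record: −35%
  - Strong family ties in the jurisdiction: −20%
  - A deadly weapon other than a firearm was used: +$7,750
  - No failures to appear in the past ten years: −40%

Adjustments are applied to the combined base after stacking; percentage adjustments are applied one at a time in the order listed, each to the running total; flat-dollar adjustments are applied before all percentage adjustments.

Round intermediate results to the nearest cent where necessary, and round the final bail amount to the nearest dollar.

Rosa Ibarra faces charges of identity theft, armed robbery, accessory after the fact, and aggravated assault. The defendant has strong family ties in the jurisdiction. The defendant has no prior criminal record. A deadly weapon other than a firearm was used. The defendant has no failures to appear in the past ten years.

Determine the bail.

Base amounts from the schedule: identity theft $15,000; armed robbery $116,000; accessory after the fact $27,400; aggravated assault $39,000.
Stacking rule: highest base plus 20% of each additional charge. Highest is armed robbery at $116,000. Additional: $15,000 × 20% = $3,000; $27,400 × 20% = $5,480; $39,000 × 20% = $7,800. Combined base = $116,000 + $16,280 = $132,280.
A deadly weapon other than a firearm was used (+$7,750 flat): $132,280 + $7,750 = $140,030.
No prior criminal record (−35%): $140,030 × 0.65 = $91,019.50.
Strong family ties in the jurisdiction (−20%): $91,019.50 × 0.8 = $72,815.60.
No failures to appear in the past ten years (−40%): $72,815.60 × 0.6 = $43,689.36.
Rounded to the nearest dollar: $43,689.

$43,689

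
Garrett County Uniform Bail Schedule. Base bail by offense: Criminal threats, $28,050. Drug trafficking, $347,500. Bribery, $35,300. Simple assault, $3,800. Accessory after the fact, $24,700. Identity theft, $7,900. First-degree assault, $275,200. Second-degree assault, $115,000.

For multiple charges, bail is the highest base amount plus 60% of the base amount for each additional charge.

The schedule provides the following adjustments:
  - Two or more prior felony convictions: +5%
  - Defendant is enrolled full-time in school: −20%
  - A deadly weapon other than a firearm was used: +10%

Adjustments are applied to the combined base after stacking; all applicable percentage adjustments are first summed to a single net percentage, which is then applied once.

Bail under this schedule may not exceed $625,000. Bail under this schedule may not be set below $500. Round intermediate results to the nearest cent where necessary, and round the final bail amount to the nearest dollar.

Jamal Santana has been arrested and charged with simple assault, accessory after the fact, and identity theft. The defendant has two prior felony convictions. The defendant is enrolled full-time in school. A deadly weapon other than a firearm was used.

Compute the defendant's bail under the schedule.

Base amounts from the schedule: simple assault $3,800; accessory after the fact $24,700; identity theft $7,900.
Stacking rule: highest base plus 60% of each additional charge. Highest is accessory after the fact at $24,700. Additional: $3,800 × 60% = $2,280; $7,900 × 60% = $4,740. Combined base = $24,700 + $7,020 = $31,720.
Net percentage adjustment: +5% −20% +10% = −5%. $31,720 × 0.95 = $30,134.
$30,134 is within the $625,000 maximum.
$30,134 is at or above the $500 minimum.

$30,134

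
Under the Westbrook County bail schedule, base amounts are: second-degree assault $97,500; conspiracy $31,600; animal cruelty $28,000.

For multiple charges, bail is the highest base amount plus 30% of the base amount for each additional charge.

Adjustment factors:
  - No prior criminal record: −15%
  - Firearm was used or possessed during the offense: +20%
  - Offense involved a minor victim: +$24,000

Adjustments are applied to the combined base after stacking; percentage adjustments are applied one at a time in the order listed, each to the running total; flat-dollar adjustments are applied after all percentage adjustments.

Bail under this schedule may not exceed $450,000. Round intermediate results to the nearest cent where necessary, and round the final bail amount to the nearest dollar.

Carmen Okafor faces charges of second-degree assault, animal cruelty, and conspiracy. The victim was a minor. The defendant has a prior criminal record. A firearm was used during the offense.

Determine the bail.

Base amounts from the schedule: second-degree assault $97,500; animal cruelty $28,000; conspiracy $31,600.
Stacking rule: highest base plus 30% of each additional charge. Highest is second-degree assault at $97,500. Additional: $28,000 × 30% = $8,400; $31,600 × 30% = $9,480. Combined base = $97,500 + $17,880 = $115,380.
Firearm was used or possessed during the offense (+20%): $115,380 × 1.2 = $138,456.
Offense involved a minor victim (+$24,000 flat): $138,456 + $24,000 = $162,456.
$162,456 is within the $450,000 maximum.

$162,456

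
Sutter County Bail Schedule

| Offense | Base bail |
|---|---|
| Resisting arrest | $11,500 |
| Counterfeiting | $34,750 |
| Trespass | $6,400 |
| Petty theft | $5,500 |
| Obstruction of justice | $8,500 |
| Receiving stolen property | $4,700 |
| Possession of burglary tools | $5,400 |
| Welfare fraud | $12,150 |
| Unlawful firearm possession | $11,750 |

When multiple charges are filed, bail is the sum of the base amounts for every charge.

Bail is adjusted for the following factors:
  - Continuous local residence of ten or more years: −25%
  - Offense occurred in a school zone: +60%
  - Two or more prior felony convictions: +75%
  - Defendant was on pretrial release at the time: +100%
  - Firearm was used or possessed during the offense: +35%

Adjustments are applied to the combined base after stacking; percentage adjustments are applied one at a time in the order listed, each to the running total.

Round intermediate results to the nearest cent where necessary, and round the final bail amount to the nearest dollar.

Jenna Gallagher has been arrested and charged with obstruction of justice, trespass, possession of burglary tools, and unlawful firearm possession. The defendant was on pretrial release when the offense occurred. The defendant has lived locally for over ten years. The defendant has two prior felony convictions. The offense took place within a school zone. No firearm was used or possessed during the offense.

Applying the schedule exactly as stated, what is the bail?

$134,610

Base amounts from the schedule: obstruction of justice $8,500; trespass $6,400; possession of burglary tools $5,400; unlawful firearm possession $11,750.
Stacking rule: sum of all bases. $8,500 + $6,400 + $5,400 + $11,750 = $32,050.
Continuous local residence of ten or more years (−25%): $32,050 × 0.75 = $24,037.50.
Offense occurred in a school zone (+60%): $24,037.50 × 1.6 = $38,460.
Two or more prior felony convictions (+75%): $38,460 × 1.75 = $67,305.
Defendant was on pretrial release at the time (+100%): $67,305 × 2 = $134,610.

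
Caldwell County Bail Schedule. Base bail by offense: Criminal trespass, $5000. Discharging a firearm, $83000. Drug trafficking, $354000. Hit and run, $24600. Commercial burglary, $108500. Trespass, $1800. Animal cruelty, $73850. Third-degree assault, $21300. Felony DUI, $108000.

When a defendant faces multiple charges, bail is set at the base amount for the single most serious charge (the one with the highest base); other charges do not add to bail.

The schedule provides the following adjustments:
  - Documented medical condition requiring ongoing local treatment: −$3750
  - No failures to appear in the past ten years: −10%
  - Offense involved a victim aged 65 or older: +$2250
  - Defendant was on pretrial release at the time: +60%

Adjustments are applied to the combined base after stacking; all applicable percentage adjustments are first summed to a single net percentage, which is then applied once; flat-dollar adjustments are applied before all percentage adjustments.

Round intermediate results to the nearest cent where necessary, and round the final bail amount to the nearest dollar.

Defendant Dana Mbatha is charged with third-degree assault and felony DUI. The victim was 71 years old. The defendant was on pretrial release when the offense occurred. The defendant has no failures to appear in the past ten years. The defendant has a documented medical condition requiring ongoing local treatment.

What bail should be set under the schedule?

Base amounts from the schedule: third-degree assault $21300; felony DUI $108000.
Stacking rule: use the highest base only. Highest is felony DUI at $108000. Combined base = $108000.
Documented medical condition requiring ongoing local treatment (−$3750 flat): $108000 − $3750 = $104250.
Offense involved a victim aged 65 or older (+$2250 flat): $104250 + $2250 = $106500.
Net percentage adjustment: −10% +60% = +50%. $106500 × 1.5 = $159750.

$159750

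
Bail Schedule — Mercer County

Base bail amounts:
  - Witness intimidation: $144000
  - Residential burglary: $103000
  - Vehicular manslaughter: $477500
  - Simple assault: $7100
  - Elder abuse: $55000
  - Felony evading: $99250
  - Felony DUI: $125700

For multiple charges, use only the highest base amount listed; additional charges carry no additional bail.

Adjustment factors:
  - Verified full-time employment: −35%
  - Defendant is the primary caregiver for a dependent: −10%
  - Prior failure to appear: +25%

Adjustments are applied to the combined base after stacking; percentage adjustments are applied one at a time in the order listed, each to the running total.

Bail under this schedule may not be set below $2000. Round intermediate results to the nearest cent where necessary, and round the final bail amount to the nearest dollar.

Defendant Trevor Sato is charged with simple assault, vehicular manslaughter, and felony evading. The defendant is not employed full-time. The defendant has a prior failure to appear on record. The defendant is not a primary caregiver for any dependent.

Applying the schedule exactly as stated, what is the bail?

$596875

Base amounts from the schedule: simple assault $7100; vehicular manslaughter $477500; felony evading $99250.
Stacking rule: use the highest base only. Highest is vehicular manslaughter at $477500. Combined base = $477500.
Prior failure to appear (+25%): $477500 × 1.25 = $596875.
$596875 is at or above the $2000 minimum.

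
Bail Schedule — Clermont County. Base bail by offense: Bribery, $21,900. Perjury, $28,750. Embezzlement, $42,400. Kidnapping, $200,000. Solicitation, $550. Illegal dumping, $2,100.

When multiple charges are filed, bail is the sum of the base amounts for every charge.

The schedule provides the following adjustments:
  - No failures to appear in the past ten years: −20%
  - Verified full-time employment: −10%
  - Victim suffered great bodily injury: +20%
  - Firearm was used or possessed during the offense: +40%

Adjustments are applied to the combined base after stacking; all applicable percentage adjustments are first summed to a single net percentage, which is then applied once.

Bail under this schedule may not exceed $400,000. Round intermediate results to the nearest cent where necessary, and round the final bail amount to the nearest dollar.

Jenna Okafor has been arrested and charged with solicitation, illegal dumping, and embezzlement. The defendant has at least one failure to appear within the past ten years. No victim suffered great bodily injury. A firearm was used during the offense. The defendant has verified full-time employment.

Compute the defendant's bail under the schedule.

Base amounts from the schedule: solicitation $550; illegal dumping $2,100; embezzlement $42,400.
Stacking rule: sum of all bases. $550 + $2,100 + $42,400 = $45,050.
Net percentage adjustment: −10% +40% = +30%. $45,050 × 1.3 = $58,565.
$58,565 is within the $400,000 maximum.

$58,565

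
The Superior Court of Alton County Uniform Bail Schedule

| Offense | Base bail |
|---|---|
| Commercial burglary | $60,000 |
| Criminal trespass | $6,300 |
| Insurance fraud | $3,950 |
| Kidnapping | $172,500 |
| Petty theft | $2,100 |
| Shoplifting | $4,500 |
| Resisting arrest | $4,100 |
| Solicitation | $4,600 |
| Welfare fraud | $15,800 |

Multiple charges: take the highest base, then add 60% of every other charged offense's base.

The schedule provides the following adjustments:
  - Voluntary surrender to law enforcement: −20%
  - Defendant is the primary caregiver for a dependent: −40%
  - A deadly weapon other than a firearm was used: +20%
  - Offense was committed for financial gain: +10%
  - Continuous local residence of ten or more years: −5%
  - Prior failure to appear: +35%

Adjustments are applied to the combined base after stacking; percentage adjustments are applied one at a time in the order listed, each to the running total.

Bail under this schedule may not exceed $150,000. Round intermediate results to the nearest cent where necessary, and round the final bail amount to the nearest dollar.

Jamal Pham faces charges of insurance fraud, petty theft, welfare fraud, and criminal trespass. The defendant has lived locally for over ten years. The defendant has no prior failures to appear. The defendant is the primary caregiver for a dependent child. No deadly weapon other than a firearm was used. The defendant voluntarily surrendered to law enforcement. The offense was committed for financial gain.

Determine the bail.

$11,642

Base amounts from the schedule: insurance fraud $3,950; petty theft $2,100; welfare fraud $15,800; criminal trespass $6,300.
Stacking rule: highest base plus 60% of each additional charge. Highest is welfare fraud at $15,800. Additional: $3,950 × 60% = $2,370; $2,100 × 60% = $1,260; $6,300 × 60% = $3,780. Combined base = $15,800 + $7,410 = $23,210.
Voluntary surrender to law enforcement (−20%): $23,210 × 0.8 = $18,568.
Defendant is the primary caregiver for a dependent (−40%): $18,568 × 0.6 = $11,140.80.
Offense was committed for financial gain (+10%): $11,140.80 × 1.1 = $12,254.88.
Continuous local residence of ten or more years (−5%): $12,254.88 × 0.95 = $11,642.14.
$11,642.14 is within the $150,000 maximum.
Rounded to the nearest dollar: $11,642.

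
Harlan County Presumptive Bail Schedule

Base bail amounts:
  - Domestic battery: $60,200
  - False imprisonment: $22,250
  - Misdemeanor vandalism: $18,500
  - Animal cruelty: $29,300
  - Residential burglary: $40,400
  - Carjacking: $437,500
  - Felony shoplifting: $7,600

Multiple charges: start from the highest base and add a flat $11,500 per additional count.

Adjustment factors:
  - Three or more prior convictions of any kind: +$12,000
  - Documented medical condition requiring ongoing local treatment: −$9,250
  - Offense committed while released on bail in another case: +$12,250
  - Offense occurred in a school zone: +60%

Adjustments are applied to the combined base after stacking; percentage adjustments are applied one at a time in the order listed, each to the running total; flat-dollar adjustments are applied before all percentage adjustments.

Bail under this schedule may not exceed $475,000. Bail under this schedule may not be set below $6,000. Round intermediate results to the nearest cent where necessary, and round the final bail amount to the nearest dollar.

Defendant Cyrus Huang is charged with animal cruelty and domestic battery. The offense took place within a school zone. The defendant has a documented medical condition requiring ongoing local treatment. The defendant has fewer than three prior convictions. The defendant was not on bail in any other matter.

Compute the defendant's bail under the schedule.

$99,920

Base amounts from the schedule: animal cruelty $29,300; domestic battery $60,200.
Stacking rule: highest base plus $11,500 per additional charge. Highest is domestic battery at $60,200; 1 additional charge → +$11,500. Combined base = $71,700.
Documented medical condition requiring ongoing local treatment (−$9,250 flat): $71,700 − $9,250 = $62,450.
Offense occurred in a school zone (+60%): $62,450 × 1.6 = $99,920.
$99,920 is within the $475,000 maximum.
$99,920 is at or above the $6,000 minimum.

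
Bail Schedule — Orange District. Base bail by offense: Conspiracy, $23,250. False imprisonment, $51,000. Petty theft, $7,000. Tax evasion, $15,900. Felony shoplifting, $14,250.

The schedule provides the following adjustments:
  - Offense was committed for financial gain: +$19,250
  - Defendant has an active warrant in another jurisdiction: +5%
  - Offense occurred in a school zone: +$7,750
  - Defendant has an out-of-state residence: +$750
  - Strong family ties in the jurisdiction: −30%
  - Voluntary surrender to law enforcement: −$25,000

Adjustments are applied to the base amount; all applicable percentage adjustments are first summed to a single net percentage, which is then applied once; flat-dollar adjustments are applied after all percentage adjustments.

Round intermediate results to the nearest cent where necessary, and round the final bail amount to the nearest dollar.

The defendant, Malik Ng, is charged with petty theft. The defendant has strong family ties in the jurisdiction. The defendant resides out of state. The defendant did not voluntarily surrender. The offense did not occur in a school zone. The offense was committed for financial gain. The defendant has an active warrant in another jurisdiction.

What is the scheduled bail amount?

$25,250

Base amounts from the schedule: petty theft $7,000.
Single charge. Combined base = $7,000.
Net percentage adjustment: +5% −30% = −25%. $7,000 × 0.75 = $5,250.
Offense was committed for financial gain (+$19,250 flat): $5,250 + $19,250 = $24,500.
Defendant has an out-of-state residence (+$750 flat): $24,500 + $750 = $25,250.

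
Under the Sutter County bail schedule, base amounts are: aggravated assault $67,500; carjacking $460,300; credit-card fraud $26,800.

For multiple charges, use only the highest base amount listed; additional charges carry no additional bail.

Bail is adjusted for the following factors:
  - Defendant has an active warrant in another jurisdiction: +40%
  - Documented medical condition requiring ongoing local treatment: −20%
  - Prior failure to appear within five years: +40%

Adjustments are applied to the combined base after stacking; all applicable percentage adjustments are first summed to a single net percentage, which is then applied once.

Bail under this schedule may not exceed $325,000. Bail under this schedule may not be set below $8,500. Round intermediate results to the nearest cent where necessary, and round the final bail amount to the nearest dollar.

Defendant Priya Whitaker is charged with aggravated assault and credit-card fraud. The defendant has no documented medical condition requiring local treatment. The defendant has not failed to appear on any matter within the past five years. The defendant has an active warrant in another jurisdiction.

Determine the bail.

Base amounts from the schedule: aggravated assault $67,500; credit-card fraud $26,800.
Stacking rule: use the highest base only. Highest is aggravated assault at $67,500. Combined base = $67,500.
Defendant has an active warrant in another jurisdiction (+40%): $67,500 × 1.4 = $94,500.
$94,500 is within the $325,000 maximum.
$94,500 is at or above the $8,500 minimum.

$94,500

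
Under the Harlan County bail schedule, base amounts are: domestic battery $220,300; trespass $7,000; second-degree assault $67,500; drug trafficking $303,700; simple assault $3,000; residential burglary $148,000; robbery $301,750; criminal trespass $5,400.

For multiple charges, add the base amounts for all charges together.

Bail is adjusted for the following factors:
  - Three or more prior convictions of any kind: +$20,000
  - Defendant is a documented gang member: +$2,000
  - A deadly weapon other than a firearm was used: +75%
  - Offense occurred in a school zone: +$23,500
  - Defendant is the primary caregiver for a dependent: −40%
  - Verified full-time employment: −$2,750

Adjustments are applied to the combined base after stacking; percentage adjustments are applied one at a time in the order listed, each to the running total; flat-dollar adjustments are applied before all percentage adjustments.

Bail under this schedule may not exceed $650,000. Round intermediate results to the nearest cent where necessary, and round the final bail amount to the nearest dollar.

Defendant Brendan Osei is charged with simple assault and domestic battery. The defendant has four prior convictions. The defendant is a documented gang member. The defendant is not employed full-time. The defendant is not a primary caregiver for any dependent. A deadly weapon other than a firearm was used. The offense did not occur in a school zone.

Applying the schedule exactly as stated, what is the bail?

$429,275

Base amounts from the schedule: simple assault $3,000; domestic battery $220,300.
Stacking rule: sum of all bases. $3,000 + $220,300 = $223,300.
Three or more prior convictions of any kind (+$20,000 flat): $223,300 + $20,000 = $243,300.
Defendant is a documented gang member (+$2,000 flat): $243,300 + $2,000 = $245,300.
A deadly weapon other than a firearm was used (+75%): $245,300 × 1.75 = $429,275.
$429,275 is within the $650,000 maximum.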